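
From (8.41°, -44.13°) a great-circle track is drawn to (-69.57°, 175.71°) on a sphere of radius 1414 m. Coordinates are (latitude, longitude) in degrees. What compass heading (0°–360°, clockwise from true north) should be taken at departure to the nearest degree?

Δλ = -140.160° = -2.4463 rad.
y = sin Δλ · cos φ₂ = (-0.6406)(0.3491) = -0.2236
x = cos φ₁ sin φ₂ − sin φ₁ cos φ₂ cos Δλ = (0.9892)(-0.9371) − (0.1463)(0.3491)(-0.7678) = -0.8878
θ = atan2(y, x) = -165.86°; adding 360° gives 194°.

194°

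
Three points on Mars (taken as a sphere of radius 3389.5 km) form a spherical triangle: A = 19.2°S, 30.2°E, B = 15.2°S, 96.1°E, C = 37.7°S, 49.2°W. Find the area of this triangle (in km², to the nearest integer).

Side lengths (central angles): a = 2.0572, b = 1.2254, c = 1.0947 rad; semiperimeter s = 2.1886.
By l'Huilier's theorem, tan(E/4) = √[tan(s/2) tan((s−a)/2) tan((s−b)/2) tan((s−c)/2)], giving spherical excess E = 0.7952 rad.
Area = E·R² = 0.7952 × (3389.5)² ≈ 9135828 km².

9135828 km²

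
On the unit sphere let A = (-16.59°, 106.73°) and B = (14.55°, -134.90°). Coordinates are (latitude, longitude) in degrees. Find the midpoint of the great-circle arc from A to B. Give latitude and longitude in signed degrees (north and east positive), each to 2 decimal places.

-1.99°, 166.39°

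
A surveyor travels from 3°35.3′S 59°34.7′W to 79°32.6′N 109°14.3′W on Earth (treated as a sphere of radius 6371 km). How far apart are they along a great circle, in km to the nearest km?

In radians: φ₁ = -0.0626, φ₂ = 1.3883, Δλ = -49.660° = -0.8667 rad.
Haversine: a = sin²(Δφ/2) + cos φ₁ cos φ₂ sin²(Δλ/2) = 0.4402 + (0.9980)(0.1815)(0.1763) = 0.47215.
Central angle c = 2·arcsin(√a) = 1.51506 rad.
Distance = R·c = 6371 × 1.5151 ≈ 9652 km.

9652 km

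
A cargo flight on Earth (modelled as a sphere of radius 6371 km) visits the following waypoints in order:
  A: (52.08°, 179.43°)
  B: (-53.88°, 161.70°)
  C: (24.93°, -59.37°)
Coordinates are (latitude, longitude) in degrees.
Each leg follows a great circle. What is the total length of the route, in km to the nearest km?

27245 km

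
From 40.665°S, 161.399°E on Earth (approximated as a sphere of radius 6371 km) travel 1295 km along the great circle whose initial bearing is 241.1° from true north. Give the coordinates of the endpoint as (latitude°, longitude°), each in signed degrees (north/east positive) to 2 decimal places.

Angular distance δ = d/R = 1295/6371 = 0.20326 rad; initial bearing θ = 4.2080 rad.
sin φ₂ = sin φ₁ cos δ + cos φ₁ sin δ cos θ = (-0.6516)(0.9794) + (0.7585)(0.2019)(-0.4833) = -0.7122, so φ₂ = -45.42°.
Δλ = atan2(sin θ sin δ cos φ₁, cos δ − sin φ₁ sin φ₂) = atan2(-0.1341, 0.5153) = -14.582°.
λ₂ = 161.399° − 14.582° = 146.82°.

-45.42°, 146.82°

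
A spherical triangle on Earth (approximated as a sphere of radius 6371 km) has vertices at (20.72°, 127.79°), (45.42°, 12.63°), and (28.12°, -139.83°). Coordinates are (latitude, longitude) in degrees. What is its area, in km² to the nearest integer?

67081148 km²

Side lengths (central angles): a = 1.7856, b = 1.4379, c = 1.5979 rad; semiperimeter s = 2.4107.
By l'Huilier's theorem, tan(E/4) = √[tan(s/2) tan((s−a)/2) tan((s−b)/2) tan((s−c)/2)], giving spherical excess E = 1.6527 rad.
Area = E·R² = 1.6527 × (6371)² ≈ 67081148 km².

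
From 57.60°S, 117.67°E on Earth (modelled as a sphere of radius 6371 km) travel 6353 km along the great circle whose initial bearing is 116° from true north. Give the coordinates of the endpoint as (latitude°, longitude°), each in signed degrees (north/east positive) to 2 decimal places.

Angular distance δ = d/R = 6353/6371 = 0.99717 rad; initial bearing θ = 2.0246 rad.
sin φ₂ = sin φ₁ cos δ + cos φ₁ sin δ cos θ = (-0.8443)(0.5427) + (0.5358)(0.8399)(-0.4384) = -0.6555, so φ₂ = -40.96°.
Δλ = atan2(sin θ sin δ cos φ₁, cos δ − sin φ₁ sin φ₂) = atan2(0.4045, -0.0108) = 91.526°.
λ₂ = 117.670° + 91.526° = 209.20° → -150.80° after wrapping to (−180°, 180°].

-40.96°, -150.80°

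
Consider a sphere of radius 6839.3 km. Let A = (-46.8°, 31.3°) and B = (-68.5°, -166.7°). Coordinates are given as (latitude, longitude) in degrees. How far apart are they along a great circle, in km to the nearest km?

7630 km

In radians: φ₁ = -0.8168, φ₂ = -1.1956, Δλ = 162.000° = 2.8274 rad.
Haversine: a = sin²(Δφ/2) + cos φ₁ cos φ₂ sin²(Δλ/2) = 0.0354 + (0.6845)(0.3665)(0.9755) = 0.28018.
Central angle c = 2·arcsin(√a) = 1.11560 rad.
Distance = R·c = 6839.3 × 1.1156 ≈ 7630 km.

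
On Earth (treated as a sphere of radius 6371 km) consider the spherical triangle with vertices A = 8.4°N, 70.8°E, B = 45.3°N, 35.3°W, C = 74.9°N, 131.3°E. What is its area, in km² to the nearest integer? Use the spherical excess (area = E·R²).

35899185 km²

Side lengths (central angles): a = 1.0379, b = 1.2995, c = 1.6600 rad; semiperimeter s = 1.9988.
By l'Huilier's theorem, tan(E/4) = √[tan(s/2) tan((s−a)/2) tan((s−b)/2) tan((s−c)/2)], giving spherical excess E = 0.8844 rad.
Area = E·R² = 0.8844 × (6371)² ≈ 35899185 km².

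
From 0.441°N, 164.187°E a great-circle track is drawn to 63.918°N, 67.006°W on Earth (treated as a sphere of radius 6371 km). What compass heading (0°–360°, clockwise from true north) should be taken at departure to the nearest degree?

With φ₁ = 0.0077, φ₂ = 1.1156, Δλ = 2.2481 rad, the forward-azimuth formula gives
θ = atan2( sin Δλ cos φ₂ , cos φ₁ sin φ₂ − sin φ₁ cos φ₂ cos Δλ ) = atan2(0.3426, 0.9003) = 20.84°.
So the initial bearing is 21°.

21°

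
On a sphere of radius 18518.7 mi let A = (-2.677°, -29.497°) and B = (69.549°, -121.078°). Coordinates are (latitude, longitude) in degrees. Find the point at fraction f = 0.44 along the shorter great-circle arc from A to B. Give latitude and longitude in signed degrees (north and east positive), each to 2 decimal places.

35.31°, -45.81°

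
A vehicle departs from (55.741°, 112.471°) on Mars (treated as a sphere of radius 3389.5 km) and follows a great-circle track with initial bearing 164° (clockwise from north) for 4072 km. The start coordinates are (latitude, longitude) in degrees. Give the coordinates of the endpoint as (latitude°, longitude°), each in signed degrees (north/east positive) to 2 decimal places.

Angular distance δ = d/R = 4072/3389.5 = 1.20136 rad; initial bearing θ = 2.8623 rad.
sin φ₂ = sin φ₁ cos δ + cos φ₁ sin δ cos θ = (0.8265)(0.3611) + (0.5629)(0.9325)(-0.9613) = -0.2062, so φ₂ = -11.90°.
Δλ = atan2(sin θ sin δ cos φ₁, cos δ − sin φ₁ sin φ₂) = atan2(0.1447, 0.5315) = 15.229°.
λ₂ = 112.471° + 15.229° = 127.70°.

-11.90°, 127.70°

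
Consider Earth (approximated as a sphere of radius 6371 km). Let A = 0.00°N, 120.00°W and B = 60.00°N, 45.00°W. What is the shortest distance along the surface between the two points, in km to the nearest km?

9181 km

Let φ₁ = 0.0000 rad, φ₂ = 1.0472 rad, and Δλ = 1.3090 rad.
cos c = sin φ₁ sin φ₂ + cos φ₁ cos φ₂ cos Δλ = (0.0000)(0.8660) + (1.0000)(0.5000)(0.2588) = 0.12941,
so c = arccos(0.12941) = 1.44102 rad.
Distance = R·c = 6371 × 1.4410 ≈ 9181 km.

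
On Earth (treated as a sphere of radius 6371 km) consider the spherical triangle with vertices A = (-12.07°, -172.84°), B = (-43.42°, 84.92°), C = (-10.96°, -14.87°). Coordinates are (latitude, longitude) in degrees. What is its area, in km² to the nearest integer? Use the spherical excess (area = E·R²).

Side lengths (central angles): a = 1.5614, b = 2.5872, c = 1.5777 rad; semiperimeter s = 2.8631.
By l'Huilier's theorem, tan(E/4) = √[tan(s/2) tan((s−a)/2) tan((s−b)/2) tan((s−c)/2)], giving spherical excess E = 2.5781 rad.
Area = E·R² = 2.5781 × (6371)² ≈ 104644833 km².

104644833 km²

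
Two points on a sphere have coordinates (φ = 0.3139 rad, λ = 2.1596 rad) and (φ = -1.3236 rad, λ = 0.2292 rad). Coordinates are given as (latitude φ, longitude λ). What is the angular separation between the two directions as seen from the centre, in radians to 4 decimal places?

Let φ₁ = 0.3139 rad, φ₂ = -1.3236 rad, and Δλ = -1.9304 rad.
Haversine: a = sin²(Δφ/2) + cos φ₁ cos φ₂ sin²(Δλ/2) = 0.5333 + (0.9511)(0.2447)(0.6760) = 0.69064.
Central angle c = 2·arcsin(√a) = 1.96198 rad.
So the angular separation is 1.9620 rad.

1.9620 rad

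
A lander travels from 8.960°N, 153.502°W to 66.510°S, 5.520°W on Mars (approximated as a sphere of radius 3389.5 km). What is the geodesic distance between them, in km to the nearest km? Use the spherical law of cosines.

Let φ₁ = 0.1564 rad, φ₂ = -1.1608 rad, and Δλ = 2.5828 rad.
cos c = sin φ₁ sin φ₂ + cos φ₁ cos φ₂ cos Δλ = (0.1557)(-0.9171) + (0.9878)(0.3986)(-0.8479) = -0.47667,
so c = arccos(-0.47667) = 2.06766 rad.
Distance = R·c = 3389.5 × 2.0677 ≈ 7008 km.

7008 km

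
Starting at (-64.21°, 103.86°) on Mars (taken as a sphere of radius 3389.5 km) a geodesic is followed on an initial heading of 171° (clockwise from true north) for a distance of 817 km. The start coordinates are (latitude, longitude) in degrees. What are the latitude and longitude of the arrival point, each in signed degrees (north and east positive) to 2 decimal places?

-77.67°, 113.93°

Angular distance δ = d/R = 817/3389.5 = 0.24104 rad; initial bearing θ = 2.9845 rad.
sin φ₂ = sin φ₁ cos δ + cos φ₁ sin δ cos θ = (-0.9004)(0.9711) + (0.4351)(0.2387)(-0.9877) = -0.9769, so φ₂ = -77.67°.
Δλ = atan2(sin θ sin δ cos φ₁, cos δ − sin φ₁ sin φ₂) = atan2(0.0162, 0.0915) = 10.073°.
λ₂ = 103.860° + 10.073° = 113.93°.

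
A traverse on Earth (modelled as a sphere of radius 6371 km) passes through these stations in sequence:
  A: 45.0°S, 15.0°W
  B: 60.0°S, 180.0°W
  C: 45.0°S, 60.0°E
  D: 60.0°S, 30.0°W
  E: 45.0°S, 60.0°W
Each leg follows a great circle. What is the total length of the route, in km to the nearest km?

Leg A→B: central angle 1.2965 rad, distance 8260.0 km.
Leg B→C: central angle 1.1201 rad, distance 7136.1 km.
Leg C→D: central angle 0.9117 rad, distance 5808.7 km.
Leg D→E: central angle 0.4064 rad, distance 2589.0 km.
Total: 8260.0 + 7136.1 + 5808.7 + 2589.0 ≈ 23794 km.

23794 km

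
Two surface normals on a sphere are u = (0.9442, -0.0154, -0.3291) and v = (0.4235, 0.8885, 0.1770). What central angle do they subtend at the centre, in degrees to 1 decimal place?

u·v = 0.3279; |u| = 1.0000, |v| = 1.0001.
cos θ = (u·v)/(|u||v|) = 0.3279, so θ = 70.9°.

70.9°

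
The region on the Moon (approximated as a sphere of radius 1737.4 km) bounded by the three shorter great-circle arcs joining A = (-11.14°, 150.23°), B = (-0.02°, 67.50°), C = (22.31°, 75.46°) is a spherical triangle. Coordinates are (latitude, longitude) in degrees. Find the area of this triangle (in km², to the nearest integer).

1068674 km²

Side lengths (central angles): a = 0.4126, b = 1.4049, c = 1.4462 rad; semiperimeter s = 1.6319.
By l'Huilier's theorem, tan(E/4) = √[tan(s/2) tan((s−a)/2) tan((s−b)/2) tan((s−c)/2)], giving spherical excess E = 0.3540 rad.
Area = E·R² = 0.3540 × (1737.4)² ≈ 1068674 km².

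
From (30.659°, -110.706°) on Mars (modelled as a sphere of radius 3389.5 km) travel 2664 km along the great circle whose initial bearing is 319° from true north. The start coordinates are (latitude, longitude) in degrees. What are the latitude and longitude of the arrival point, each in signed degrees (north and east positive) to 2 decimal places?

55.05°, -164.83°

Angular distance δ = d/R = 2664/3389.5 = 0.78596 rad; initial bearing θ = 5.5676 rad.
sin φ₂ = sin φ₁ cos δ + cos φ₁ sin δ cos θ = (0.5099)(0.7067) + (0.8602)(0.7075)(0.7547) = 0.8197, so φ₂ = 55.05°.
Δλ = atan2(sin θ sin δ cos φ₁, cos δ − sin φ₁ sin φ₂) = atan2(-0.3993, 0.2887) = -54.129°.
λ₂ = -110.706° − 54.129° = -164.83°.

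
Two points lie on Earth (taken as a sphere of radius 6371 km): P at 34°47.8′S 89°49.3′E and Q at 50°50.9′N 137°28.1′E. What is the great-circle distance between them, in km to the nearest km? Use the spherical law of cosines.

10602 km

Let φ₁ = -0.6073 rad, φ₂ = 0.8875 rad, and Δλ = 0.8316 rad.
cos c = sin φ₁ sin φ₂ + cos φ₁ cos φ₂ cos Δλ = (-0.5707)(0.7755) + (0.8212)(0.6314)(0.6737) = -0.09324,
so c = arccos(-0.09324) = 1.66417 rad.
Distance = R·c = 6371 × 1.6642 ≈ 10602 km.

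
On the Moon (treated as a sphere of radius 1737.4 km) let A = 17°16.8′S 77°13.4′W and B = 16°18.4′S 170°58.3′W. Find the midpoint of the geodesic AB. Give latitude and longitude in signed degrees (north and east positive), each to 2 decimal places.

The central angle between A and B is δ = 1.5473 rad.
With f = 0.5, the slerp weights are sin((1−f)δ)/sin δ = 0.6989 and sin(fδ)/sin δ = 0.6989.
Weighted sum of the unit vectors: (0.6989)·(0.2112,-0.9312,-0.2970) + (0.6989)·(-0.9479,-0.1506,-0.2808) = (-0.5149, -0.7561, -0.4039).
Converting back: φ = atan2(z, √(x²+y²)) = -23.82°, λ = atan2(y, x) = -124.25°.

-23.82°, -124.25°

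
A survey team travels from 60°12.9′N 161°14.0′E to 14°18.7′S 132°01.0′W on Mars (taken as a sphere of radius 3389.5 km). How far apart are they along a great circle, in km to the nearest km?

5407 km

With latitudes φ₁ = 60.215°, φ₂ = -14.312° and longitude difference Δλ = 66.750°:
cos c = sin φ₁ sin φ₂ + cos φ₁ cos φ₂ cos Δλ = (0.8679)(-0.2472) + (0.4967)(0.9690)(0.3947) = -0.02454,
so c = arccos(-0.02454) = 1.59534 rad.
Distance = R·c = 3389.5 × 1.5953 ≈ 5407 km.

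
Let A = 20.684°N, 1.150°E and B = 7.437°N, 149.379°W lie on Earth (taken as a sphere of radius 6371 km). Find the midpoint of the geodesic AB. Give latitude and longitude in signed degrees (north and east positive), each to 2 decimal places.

The central angle between A and B is δ = 2.4371 rad.
With f = 0.5, the slerp weights are sin((1−f)δ)/sin δ = 1.4492 and sin(fδ)/sin δ = 1.4492.
Weighted sum of the unit vectors: (1.4492)·(0.9354,0.0188,0.3532) + (1.4492)·(-0.8533,-0.5051,0.1294) = (0.1189, -0.7047, 0.6994).
Converting back: φ = atan2(z, √(x²+y²)) = 44.38°, λ = atan2(y, x) = -80.42°.

44.38°, -80.42°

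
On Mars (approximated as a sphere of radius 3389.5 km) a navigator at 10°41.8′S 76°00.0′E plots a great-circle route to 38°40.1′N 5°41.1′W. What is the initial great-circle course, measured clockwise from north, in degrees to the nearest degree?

With φ₁ = -0.1867, φ₂ = 0.6749, Δλ = -1.4257 rad, the forward-azimuth formula gives
θ = atan2( sin Δλ cos φ₂ , cos φ₁ sin φ₂ − sin φ₁ cos φ₂ cos Δλ ) = atan2(-0.7726, 0.6349) = -50.59°.
Adding 360° brings this into [0°, 360°): 309°.

309°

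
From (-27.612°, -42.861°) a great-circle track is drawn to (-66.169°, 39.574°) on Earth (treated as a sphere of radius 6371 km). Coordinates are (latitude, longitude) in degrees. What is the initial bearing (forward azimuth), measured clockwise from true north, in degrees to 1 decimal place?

153.0°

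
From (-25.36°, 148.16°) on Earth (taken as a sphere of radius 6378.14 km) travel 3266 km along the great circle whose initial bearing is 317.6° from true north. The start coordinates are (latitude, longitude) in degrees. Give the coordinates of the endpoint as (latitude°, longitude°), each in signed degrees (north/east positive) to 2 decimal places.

-2.66°, 128.85°

Angular distance δ = d/R = 3266/6378.14 = 0.51206 rad; initial bearing θ = 5.5432 rad.
sin φ₂ = sin φ₁ cos δ + cos φ₁ sin δ cos θ = (-0.4283)(0.8717) + (0.9036)(0.4900)(0.7385) = -0.0464, so φ₂ = -2.66°.
Δλ = atan2(sin θ sin δ cos φ₁, cos δ − sin φ₁ sin φ₂) = atan2(-0.2986, 0.8519) = -19.314°.
λ₂ = 148.160° − 19.314° = 128.85°.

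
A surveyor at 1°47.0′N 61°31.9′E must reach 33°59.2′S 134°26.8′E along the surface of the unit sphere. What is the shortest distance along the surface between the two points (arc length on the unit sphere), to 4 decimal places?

1.3427

Let φ₁ = 0.0311 rad, φ₂ = -0.5932 rad, and Δλ = 1.2726 rad.
cos c = sin φ₁ sin φ₂ + cos φ₁ cos φ₂ cos Δλ = (0.0311)(-0.5590) + (0.9995)(0.8292)(0.2938) = 0.22609,
so c = arccos(0.22609) = 1.34274 rad.
On the unit sphere the arc length equals the central angle: 1.3427.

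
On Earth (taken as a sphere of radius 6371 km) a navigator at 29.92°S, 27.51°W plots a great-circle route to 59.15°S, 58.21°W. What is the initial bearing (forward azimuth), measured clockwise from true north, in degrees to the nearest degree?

Δλ = -30.700° = -0.5358 rad.
y = sin Δλ · cos φ₂ = (-0.5105)(0.5128) = -0.2618
x = cos φ₁ sin φ₂ − sin φ₁ cos φ₂ cos Δλ = (0.8667)(-0.8585) − (-0.4988)(0.5128)(0.8599) = -0.5242
θ = atan2(y, x) = -153.46°; adding 360° gives 207°.

207°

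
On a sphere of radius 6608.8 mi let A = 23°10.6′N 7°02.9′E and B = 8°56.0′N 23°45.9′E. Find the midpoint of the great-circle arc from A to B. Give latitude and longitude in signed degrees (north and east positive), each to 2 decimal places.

16.22°, 15.71°

Central angle δ = 0.3740 rad. Interpolating on the sphere with fraction f = 0.5:
P = [sin((1−f)δ)·A + sin(fδ)·B] / sin δ = 0.5089·A + 0.5089·B in Cartesian coordinates,
giving P = (0.9243, 0.2600, 0.2793), i.e. latitude 16.22°, longitude 15.71°.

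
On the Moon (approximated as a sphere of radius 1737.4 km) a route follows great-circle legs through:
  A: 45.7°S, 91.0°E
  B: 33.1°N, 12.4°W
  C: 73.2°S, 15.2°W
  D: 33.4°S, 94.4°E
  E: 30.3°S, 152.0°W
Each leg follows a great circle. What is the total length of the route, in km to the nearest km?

Leg A→B: central angle 2.1252 rad, distance 3692.3 km.
Leg B→C: central angle 1.8556 rad, distance 3223.9 km.
Leg C→D: central angle 1.1085 rad, distance 1925.8 km.
Leg D→E: central angle 1.5816 rad, distance 2747.9 km.
Total: 3692.3 + 3223.9 + 1925.8 + 2747.9 ≈ 11590 km.

11590 km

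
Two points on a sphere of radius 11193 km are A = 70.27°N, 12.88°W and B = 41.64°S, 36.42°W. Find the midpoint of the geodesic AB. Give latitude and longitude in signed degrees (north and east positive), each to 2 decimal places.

The central angle between A and B is δ = 1.9759 rad.
With f = 0.5, the slerp weights are sin((1−f)δ)/sin δ = 0.9084 and sin(fδ)/sin δ = 0.9084.
Weighted sum of the unit vectors: (0.9084)·(0.3291,-0.0753,0.9413) + (0.9084)·(0.6014,-0.4437,-0.6644) = (0.8453, -0.4714, 0.2515).
Converting back: φ = atan2(z, √(x²+y²)) = 14.57°, λ = atan2(y, x) = -29.15°.

14.57°, -29.15°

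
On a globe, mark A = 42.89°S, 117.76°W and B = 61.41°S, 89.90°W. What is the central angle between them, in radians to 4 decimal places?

In radians: φ₁ = -0.7486, φ₂ = -1.0718, Δλ = 27.860° = 0.4862 rad.
cos c = sin φ₁ sin φ₂ + cos φ₁ cos φ₂ cos Δλ = (-0.6806)(-0.8781) + (0.7327)(0.4785)(0.8841) = 0.90757,
so c = arccos(0.90757) = 0.43332 rad.
So the angular separation is 0.4333 rad.

0.4333 rad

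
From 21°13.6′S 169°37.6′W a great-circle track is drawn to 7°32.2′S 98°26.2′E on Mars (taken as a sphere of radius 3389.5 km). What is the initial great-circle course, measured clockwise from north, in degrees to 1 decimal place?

Δλ = -91.937° = -1.6046 rad.
y = sin Δλ · cos φ₂ = (-0.9994)(0.9914) = -0.9908
x = cos φ₁ sin φ₂ − sin φ₁ cos φ₂ cos Δλ = (0.9322)(-0.1312) − (-0.3621)(0.9914)(-0.0338) = -0.1344
θ = atan2(y, x) = -97.72°; adding 360° gives 262.3°.

262.3°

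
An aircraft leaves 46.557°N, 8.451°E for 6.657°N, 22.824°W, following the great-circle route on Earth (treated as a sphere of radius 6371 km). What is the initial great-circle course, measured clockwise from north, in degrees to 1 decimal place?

223.9°

Δλ = -31.275° = -0.5459 rad.
y = sin Δλ · cos φ₂ = (-0.5191)(0.9933) = -0.5156
x = cos φ₁ sin φ₂ − sin φ₁ cos φ₂ cos Δλ = (0.6876)(0.1159) − (0.7261)(0.9933)(0.8547) = -0.5367
θ = atan2(y, x) = -136.14°; adding 360° gives 223.9°.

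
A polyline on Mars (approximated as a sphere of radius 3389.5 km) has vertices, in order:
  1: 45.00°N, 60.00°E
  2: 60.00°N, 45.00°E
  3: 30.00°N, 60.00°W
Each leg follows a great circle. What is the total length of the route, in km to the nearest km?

5250 km

Leg 1→2: central angle 0.3049 rad, distance 1033.4 km.
Leg 2→3: central angle 1.2441 rad, distance 4216.8 km.
Total: 1033.4 + 4216.8 ≈ 5250 km.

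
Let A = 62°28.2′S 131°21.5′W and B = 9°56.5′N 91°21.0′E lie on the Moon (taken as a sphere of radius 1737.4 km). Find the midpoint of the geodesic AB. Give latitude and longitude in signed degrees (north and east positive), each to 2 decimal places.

-44.87°, 117.26°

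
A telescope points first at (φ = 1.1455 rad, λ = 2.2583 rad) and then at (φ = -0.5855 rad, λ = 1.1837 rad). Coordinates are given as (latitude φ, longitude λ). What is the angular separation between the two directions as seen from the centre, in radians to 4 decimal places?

Let φ₁ = 1.1455 rad, φ₂ = -0.5855 rad, and Δλ = -1.0746 rad.
Haversine: a = sin²(Δφ/2) + cos φ₁ cos φ₂ sin²(Δλ/2) = 0.5798 + (0.4126)(0.8334)(0.2620) = 0.66984.
Central angle c = 2·arcsin(√a) = 1.91737 rad.
So the angular separation is 1.9174 rad.

1.9174 rad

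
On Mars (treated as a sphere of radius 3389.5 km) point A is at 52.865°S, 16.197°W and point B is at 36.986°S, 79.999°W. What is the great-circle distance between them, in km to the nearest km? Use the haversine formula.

2731 km

Let φ₁ = -0.9227 rad, φ₂ = -0.6455 rad, and Δλ = -1.1136 rad.
Haversine: a = sin²(Δφ/2) + cos φ₁ cos φ₂ sin²(Δλ/2) = 0.0191 + (0.6037)(0.7988)(0.2793) = 0.15375.
Central angle c = 2·arcsin(√a) = 0.80584 rad.
Distance = R·c = 3389.5 × 0.8058 ≈ 2731 km.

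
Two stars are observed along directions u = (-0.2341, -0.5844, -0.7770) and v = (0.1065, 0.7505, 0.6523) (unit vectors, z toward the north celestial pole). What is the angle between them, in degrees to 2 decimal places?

166.00°

u·v = -0.9704; |u| = 1.0000, |v| = 1.0000.
cos θ = (u·v)/(|u||v|) = -0.9703, so θ = 166.00°.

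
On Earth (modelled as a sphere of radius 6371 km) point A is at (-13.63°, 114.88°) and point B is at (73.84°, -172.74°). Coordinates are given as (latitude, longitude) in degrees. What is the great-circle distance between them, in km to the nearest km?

10931 km

Let φ₁ = -0.2379 rad, φ₂ = 1.2888 rad, and Δλ = 1.2633 rad.
Haversine: a = sin²(Δφ/2) + cos φ₁ cos φ₂ sin²(Δλ/2) = 0.4779 + (0.9718)(0.2783)(0.3486) = 0.57223.
Central angle c = 2·arcsin(√a) = 1.71577 rad.
Distance = R·c = 6371 × 1.7158 ≈ 10931 km.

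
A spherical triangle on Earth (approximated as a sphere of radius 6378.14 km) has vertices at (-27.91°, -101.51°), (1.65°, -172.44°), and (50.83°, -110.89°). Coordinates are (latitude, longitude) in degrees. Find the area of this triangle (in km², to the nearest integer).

Side lengths (central angles): a = 1.2418, b = 1.3819, c = 1.2921 rad; semiperimeter s = 1.9579.
By l'Huilier's theorem, tan(E/4) = √[tan(s/2) tan((s−a)/2) tan((s−b)/2) tan((s−c)/2)], giving spherical excess E = 0.9375 rad.
Area = E·R² = 0.9375 × (6378.14)² ≈ 38138937 km².

38138937 km²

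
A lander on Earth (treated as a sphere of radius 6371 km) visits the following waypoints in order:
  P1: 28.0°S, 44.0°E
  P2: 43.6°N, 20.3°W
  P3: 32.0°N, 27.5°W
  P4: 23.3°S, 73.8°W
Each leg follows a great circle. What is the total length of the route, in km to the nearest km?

Leg P1→P2: central angle 1.6173 rad, distance 10303.7 km.
Leg P2→P3: central angle 0.2253 rad, distance 1435.2 km.
Leg P3→P4: central angle 1.2361 rad, distance 7875.0 km.
Total: 10303.7 + 1435.2 + 7875.0 ≈ 19614 km.

19614 km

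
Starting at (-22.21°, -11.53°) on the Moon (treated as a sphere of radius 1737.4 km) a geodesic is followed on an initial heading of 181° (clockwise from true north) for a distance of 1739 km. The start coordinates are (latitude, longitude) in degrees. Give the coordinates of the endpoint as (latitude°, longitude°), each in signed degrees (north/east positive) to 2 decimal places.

Angular distance δ = d/R = 1739/1737.4 = 1.00092 rad; initial bearing θ = 3.1590 rad.
sin φ₂ = sin φ₁ cos δ + cos φ₁ sin δ cos θ = (-0.3780)(0.5395) + (0.9258)(0.8420)(-0.9998) = -0.9833, so φ₂ = -79.52°.
Δλ = atan2(sin θ sin δ cos φ₁, cos δ − sin φ₁ sin φ₂) = atan2(-0.0136, 0.1678) = -4.634°.
λ₂ = -11.530° − 4.634° = -16.16°.

-79.52°, -16.16°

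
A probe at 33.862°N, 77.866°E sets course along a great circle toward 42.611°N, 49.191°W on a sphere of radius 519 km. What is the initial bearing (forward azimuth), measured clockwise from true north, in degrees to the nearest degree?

Δλ = -127.057° = -2.2176 rad.
y = sin Δλ · cos φ₂ = (-0.7980)(0.7360) = -0.5873
x = cos φ₁ sin φ₂ − sin φ₁ cos φ₂ cos Δλ = (0.8304)(0.6770) − (0.5572)(0.7360)(-0.6026) = 0.8093
θ = atan2(y, x) = -35.97°; adding 360° gives 324°.

324°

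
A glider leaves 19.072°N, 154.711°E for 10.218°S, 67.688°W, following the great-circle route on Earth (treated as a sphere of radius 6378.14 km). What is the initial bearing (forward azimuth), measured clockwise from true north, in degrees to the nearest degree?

84°

Δλ = 137.601° = 2.4016 rad.
y = sin Δλ · cos φ₂ = (0.6743)(0.9841) = 0.6636
x = cos φ₁ sin φ₂ − sin φ₁ cos φ₂ cos Δλ = (0.9451)(-0.1774) − (0.3268)(0.9841)(-0.7385) = 0.0698
θ = atan2(y, x) = 83.99°, so the bearing is 84°.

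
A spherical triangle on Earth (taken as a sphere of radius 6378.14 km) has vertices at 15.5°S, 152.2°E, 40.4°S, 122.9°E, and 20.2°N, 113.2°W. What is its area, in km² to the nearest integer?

Side lengths (central angles): a = 2.2426, b = 1.7364, c = 0.6212 rad; semiperimeter s = 2.3001.
By l'Huilier's theorem, tan(E/4) = √[tan(s/2) tan((s−a)/2) tan((s−b)/2) tan((s−c)/2)], giving spherical excess E = 0.5720 rad.
Area = E·R² = 0.5720 × (6378.14)² ≈ 23270847 km².

23270847 km²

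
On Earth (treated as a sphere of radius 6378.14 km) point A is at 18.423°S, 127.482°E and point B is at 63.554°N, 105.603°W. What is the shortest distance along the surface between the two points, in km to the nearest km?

13632 km

In radians: φ₁ = -0.3215, φ₂ = 1.1092, Δλ = 126.915° = 2.2151 rad.
cos c = sin φ₁ sin φ₂ + cos φ₁ cos φ₂ cos Δλ = (-0.3160)(0.8954) + (0.9487)(0.4454)(-0.6006) = -0.53674,
so c = arccos(-0.53674) = 2.13737 rad.
Distance = R·c = 6378.14 × 2.1374 ≈ 13632 km.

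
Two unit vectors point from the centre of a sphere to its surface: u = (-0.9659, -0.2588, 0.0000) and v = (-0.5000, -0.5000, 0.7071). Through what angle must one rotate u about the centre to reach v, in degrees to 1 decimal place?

52.2°

u·v = 0.6123; |u| = 1.0000, |v| = 1.0000.
cos θ = (u·v)/(|u||v|) = 0.6124, so θ = 52.2°.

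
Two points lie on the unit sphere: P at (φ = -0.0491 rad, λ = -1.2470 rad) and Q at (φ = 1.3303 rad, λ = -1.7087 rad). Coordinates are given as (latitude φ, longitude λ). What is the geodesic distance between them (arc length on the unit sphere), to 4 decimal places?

With latitudes φ₁ = -2.813°, φ₂ = 76.221° and longitude difference Δλ = -26.453°:
cos c = sin φ₁ sin φ₂ + cos φ₁ cos φ₂ cos Δλ = (-0.0491)(0.9712) + (0.9988)(0.2382)(0.8953) = 0.16532,
so c = arccos(0.16532) = 1.40471 rad.
On the unit sphere the arc length equals the central angle: 1.4047.

1.4047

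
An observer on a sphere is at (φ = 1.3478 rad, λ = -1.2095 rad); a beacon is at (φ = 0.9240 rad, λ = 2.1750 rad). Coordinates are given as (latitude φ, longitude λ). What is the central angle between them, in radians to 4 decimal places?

0.8647 rad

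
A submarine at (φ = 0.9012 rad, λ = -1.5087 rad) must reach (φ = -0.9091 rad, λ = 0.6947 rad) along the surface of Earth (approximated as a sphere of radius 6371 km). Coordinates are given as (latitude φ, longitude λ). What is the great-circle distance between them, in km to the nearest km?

16409 km

In radians: φ₁ = 0.9012, φ₂ = -0.9091, Δλ = 126.246° = 2.2034 rad.
Haversine: a = sin²(Δφ/2) + cos φ₁ cos φ₂ sin²(Δλ/2) = 0.6186 + (0.6207)(0.6145)(0.7956) = 0.92204.
Central angle c = 2·arcsin(√a) = 2.57564 rad.
Distance = R·c = 6371 × 2.5756 ≈ 16409 km.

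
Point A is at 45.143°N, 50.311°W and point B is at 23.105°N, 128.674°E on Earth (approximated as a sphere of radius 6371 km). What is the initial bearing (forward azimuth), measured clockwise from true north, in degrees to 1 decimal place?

1.0°

With φ₁ = 0.7879, φ₂ = 0.4033, Δλ = 3.1239 rad, the forward-azimuth formula gives
θ = atan2( sin Δλ cos φ₂ , cos φ₁ sin φ₂ − sin φ₁ cos φ₂ cos Δλ ) = atan2(0.0163, 0.9287) = 1.01°.
So the initial bearing is 1.0°.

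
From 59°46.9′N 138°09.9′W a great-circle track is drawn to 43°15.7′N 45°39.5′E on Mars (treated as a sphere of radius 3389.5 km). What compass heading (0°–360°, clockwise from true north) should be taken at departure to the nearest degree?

With φ₁ = 1.0434, φ₂ = 0.7551, Δλ = -3.0749 rad, the forward-azimuth formula gives
θ = atan2( sin Δλ cos φ₂ , cos φ₁ sin φ₂ − sin φ₁ cos φ₂ cos Δλ ) = atan2(-0.0486, 0.9728) = -2.86°.
Adding 360° brings this into [0°, 360°): 357°.

357°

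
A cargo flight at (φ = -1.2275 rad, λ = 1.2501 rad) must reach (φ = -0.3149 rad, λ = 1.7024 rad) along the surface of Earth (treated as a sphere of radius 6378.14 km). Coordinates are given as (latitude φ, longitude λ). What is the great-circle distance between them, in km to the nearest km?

With latitudes φ₁ = -70.331°, φ₂ = -18.042° and longitude difference Δλ = 25.915°:
cos c = sin φ₁ sin φ₂ + cos φ₁ cos φ₂ cos Δλ = (-0.9417)(-0.3097) + (0.3366)(0.9508)(0.8994) = 0.57951,
so c = arccos(0.57951) = 0.95267 rad.
Distance = R·c = 6378.14 × 0.9527 ≈ 6076 km.

6076 km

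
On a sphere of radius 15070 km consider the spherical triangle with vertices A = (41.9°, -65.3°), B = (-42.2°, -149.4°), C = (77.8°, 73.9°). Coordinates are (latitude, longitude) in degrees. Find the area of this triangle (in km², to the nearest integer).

439396176 km²

Side lengths (central angles): a = 2.4504, b = 1.0078, c = 1.9735 rad; semiperimeter s = 2.7159.
By l'Huilier's theorem, tan(E/4) = √[tan(s/2) tan((s−a)/2) tan((s−b)/2) tan((s−c)/2)], giving spherical excess E = 1.9348 rad.
Area = E·R² = 1.9348 × (15070)² ≈ 439396176 km².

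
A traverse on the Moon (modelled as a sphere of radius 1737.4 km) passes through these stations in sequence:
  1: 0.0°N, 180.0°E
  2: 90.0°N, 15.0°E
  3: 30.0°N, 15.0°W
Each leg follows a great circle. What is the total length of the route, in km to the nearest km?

4549 km

Leg 1→2: central angle 1.5708 rad, distance 2729.1 km.
Leg 2→3: central angle 1.0472 rad, distance 1819.4 km.
Total: 2729.1 + 1819.4 ≈ 4549 km.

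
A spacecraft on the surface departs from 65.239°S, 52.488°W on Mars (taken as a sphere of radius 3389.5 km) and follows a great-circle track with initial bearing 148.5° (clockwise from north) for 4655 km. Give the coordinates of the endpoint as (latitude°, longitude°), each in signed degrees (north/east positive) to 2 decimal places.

Angular distance δ = d/R = 4655/3389.5 = 1.37336 rad; initial bearing θ = 2.5918 rad.
sin φ₂ = sin φ₁ cos δ + cos φ₁ sin δ cos θ = (-0.9081)(0.1962) + (0.4188)(0.9806)(-0.8526) = -0.5283, so φ₂ = -31.89°.
Δλ = atan2(sin θ sin δ cos φ₁, cos δ − sin φ₁ sin φ₂) = atan2(0.2146, -0.2836) = 142.884°.
λ₂ = -52.488° + 142.884° = 90.40°.

-31.89°, 90.40°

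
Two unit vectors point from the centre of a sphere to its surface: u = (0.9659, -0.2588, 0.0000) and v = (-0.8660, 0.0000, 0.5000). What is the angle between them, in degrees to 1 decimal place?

u·v = -0.8365; |u| = 1.0000, |v| = 1.0000.
cos θ = (u·v)/(|u||v|) = -0.8365, so θ = 146.8°.

146.8°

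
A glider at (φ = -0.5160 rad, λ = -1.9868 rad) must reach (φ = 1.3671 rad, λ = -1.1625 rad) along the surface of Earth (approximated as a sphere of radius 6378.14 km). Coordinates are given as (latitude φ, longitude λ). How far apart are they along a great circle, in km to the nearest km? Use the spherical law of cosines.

12393 km

Let φ₁ = -0.5160 rad, φ₂ = 1.3671 rad, and Δλ = 0.8243 rad.
cos c = sin φ₁ sin φ₂ + cos φ₁ cos φ₂ cos Δλ = (-0.4934)(0.9793) + (0.8698)(0.2023)(0.6791) = -0.36372,
so c = arccos(-0.36372) = 1.94305 rad.
Distance = R·c = 6378.14 × 1.9431 ≈ 12393 km.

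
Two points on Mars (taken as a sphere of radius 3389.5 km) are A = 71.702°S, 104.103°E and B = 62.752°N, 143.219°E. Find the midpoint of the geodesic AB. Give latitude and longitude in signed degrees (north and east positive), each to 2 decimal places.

-4.74°, 127.45°

Central angle δ = 2.3929 rad. Interpolating on the sphere with fraction f = 0.5:
P = [sin((1−f)δ)·A + sin(fδ)·B] / sin δ = 1.3673·A + 1.3673·B in Cartesian coordinates,
giving P = (-0.6060, 0.7912, -0.0826), i.e. latitude -4.74°, longitude 127.45°.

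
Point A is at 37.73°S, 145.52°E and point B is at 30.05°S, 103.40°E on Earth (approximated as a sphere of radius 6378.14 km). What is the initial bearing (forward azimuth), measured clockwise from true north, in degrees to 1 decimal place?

269.7°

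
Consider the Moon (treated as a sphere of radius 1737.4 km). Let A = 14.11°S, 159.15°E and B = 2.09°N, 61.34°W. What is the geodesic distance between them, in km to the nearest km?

With latitudes φ₁ = -14.110°, φ₂ = 2.090° and longitude difference Δλ = 139.510°:
cos c = sin φ₁ sin φ₂ + cos φ₁ cos φ₂ cos Δλ = (-0.2438)(0.0365) + (0.9698)(0.9993)(-0.7605) = -0.74597,
so c = arccos(-0.74597) = 2.41279 rad.
Distance = R·c = 1737.4 × 2.4128 ≈ 4192 km.

4192 km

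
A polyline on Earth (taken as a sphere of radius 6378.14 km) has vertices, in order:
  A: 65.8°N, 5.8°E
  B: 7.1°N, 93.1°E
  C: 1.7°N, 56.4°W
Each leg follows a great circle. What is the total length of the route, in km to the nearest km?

Leg A→B: central angle 1.4385 rad, distance 9175.0 km.
Leg B→C: central angle 2.5886 rad, distance 16510.7 km.
Total: 9175.0 + 16510.7 ≈ 25686 km.

25686 km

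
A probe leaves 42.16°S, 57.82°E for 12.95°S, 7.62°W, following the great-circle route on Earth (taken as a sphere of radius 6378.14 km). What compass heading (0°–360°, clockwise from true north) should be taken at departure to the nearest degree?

277°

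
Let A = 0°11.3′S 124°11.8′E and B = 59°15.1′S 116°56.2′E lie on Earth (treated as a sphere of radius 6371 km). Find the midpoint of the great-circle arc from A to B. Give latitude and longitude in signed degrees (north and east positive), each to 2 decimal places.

-29.76°, 121.74°

The central angle between A and B is δ = 1.0356 rad.
With f = 0.5, the slerp weights are sin((1−f)δ)/sin δ = 0.5754 and sin(fδ)/sin δ = 0.5754.
Weighted sum of the unit vectors: (0.5754)·(-0.5620,0.8271,-0.0033) + (0.5754)·(-0.2316,0.4558,-0.8594) = (-0.4567, 0.7382, -0.4964).
Converting back: φ = atan2(z, √(x²+y²)) = -29.76°, λ = atan2(y, x) = 121.74°.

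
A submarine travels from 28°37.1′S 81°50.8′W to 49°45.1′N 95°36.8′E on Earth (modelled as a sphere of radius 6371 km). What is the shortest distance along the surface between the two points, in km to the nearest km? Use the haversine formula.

17655 km

In radians: φ₁ = -0.4995, φ₂ = 0.8683, Δλ = 177.460° = 3.0973 rad.
Haversine: a = sin²(Δφ/2) + cos φ₁ cos φ₂ sin²(Δλ/2) = 0.3992 + (0.8778)(0.6461)(0.9995) = 0.96609.
Central angle c = 2·arcsin(√a) = 2.77120 rad.
Distance = R·c = 6371 × 2.7712 ≈ 17655 km.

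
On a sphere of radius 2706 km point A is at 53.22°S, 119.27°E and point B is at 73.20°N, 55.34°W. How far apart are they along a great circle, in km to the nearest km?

7551 km

Let φ₁ = -0.9289 rad, φ₂ = 1.2776 rad, and Δλ = -3.0475 rad.
cos c = sin φ₁ sin φ₂ + cos φ₁ cos φ₂ cos Δλ = (-0.8009)(0.9573) + (0.5987)(0.2890)(-0.9956) = -0.93905,
so c = arccos(-0.93905) = 2.79064 rad.
Distance = R·c = 2706 × 2.7906 ≈ 7551 km.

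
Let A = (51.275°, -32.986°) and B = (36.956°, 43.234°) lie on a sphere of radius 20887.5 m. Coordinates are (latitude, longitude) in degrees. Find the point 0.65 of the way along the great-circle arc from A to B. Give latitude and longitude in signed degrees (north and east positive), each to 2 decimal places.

47.70°, 22.05°

Central angle δ = 0.9421 rad. Interpolating on the sphere with fraction f = 0.65:
P = [sin((1−f)δ)·A + sin(fδ)·B] / sin δ = 0.4003·A + 0.7107·B in Cartesian coordinates,
giving P = (0.6238, 0.2527, 0.7396), i.e. latitude 47.70°, longitude 22.05°.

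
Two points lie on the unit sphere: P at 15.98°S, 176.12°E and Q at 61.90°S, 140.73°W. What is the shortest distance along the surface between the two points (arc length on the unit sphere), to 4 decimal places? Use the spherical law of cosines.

With latitudes φ₁ = -15.980°, φ₂ = -61.900° and longitude difference Δλ = 43.150°:
cos c = sin φ₁ sin φ₂ + cos φ₁ cos φ₂ cos Δλ = (-0.2753)(-0.8821) + (0.9614)(0.4710)(0.7296) = 0.57321,
so c = arccos(0.57321) = 0.96038 rad.
On the unit sphere the arc length equals the central angle: 0.9604.

0.9604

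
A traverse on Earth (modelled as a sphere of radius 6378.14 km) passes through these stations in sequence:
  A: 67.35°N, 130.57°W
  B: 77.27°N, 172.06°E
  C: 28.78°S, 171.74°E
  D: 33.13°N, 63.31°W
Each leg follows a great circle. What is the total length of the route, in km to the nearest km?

Leg A→B: central angle 0.3303 rad, distance 2106.7 km.
Leg B→C: central angle 1.8509 rad, distance 11805.5 km.
Leg C→D: central angle 2.3235 rad, distance 14819.5 km.
Total: 2106.7 + 11805.5 + 14819.5 ≈ 28732 km.

28732 km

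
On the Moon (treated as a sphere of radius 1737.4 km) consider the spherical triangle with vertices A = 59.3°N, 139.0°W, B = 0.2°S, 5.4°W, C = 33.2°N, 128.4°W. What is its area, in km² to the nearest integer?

2148445 km²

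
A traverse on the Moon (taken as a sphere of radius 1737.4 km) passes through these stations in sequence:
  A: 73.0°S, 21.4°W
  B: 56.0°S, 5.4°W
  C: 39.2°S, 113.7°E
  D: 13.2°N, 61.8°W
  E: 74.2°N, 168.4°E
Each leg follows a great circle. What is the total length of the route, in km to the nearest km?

10030 km

Leg A→B: central angle 0.3177 rad, distance 551.9 km.
Leg B→C: central angle 1.2522 rad, distance 2175.6 km.
Leg C→D: central angle 2.6825 rad, distance 4660.6 km.
Leg D→E: central angle 1.5207 rad, distance 2642.1 km.
Total: 551.9 + 2175.6 + 4660.6 + 2642.1 ≈ 10030 km.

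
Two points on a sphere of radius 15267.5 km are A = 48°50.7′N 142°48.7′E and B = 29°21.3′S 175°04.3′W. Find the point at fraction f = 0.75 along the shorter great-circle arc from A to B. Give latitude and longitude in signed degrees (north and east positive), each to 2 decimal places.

Central angle δ = 1.5144 rad. Interpolating on the sphere with fraction f = 0.75:
P = [sin((1−f)δ)·A + sin(fδ)·B] / sin δ = 0.3702·A + 0.9083·B in Cartesian coordinates,
giving P = (-0.9828, 0.0792, -0.1665), i.e. latitude -9.59°, longitude 175.39°.

-9.59°, 175.39°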